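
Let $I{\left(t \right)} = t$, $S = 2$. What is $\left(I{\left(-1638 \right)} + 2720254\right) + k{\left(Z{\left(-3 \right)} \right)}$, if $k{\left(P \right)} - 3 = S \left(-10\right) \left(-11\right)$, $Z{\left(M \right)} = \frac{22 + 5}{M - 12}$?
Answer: $2718839$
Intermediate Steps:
$Z{\left(M \right)} = \frac{27}{-12 + M}$
$k{\left(P \right)} = 223$ ($k{\left(P \right)} = 3 + 2 \left(-10\right) \left(-11\right) = 3 - -220 = 3 + 220 = 223$)
$\left(I{\left(-1638 \right)} + 2720254\right) + k{\left(Z{\left(-3 \right)} \right)} = \left(-1638 + 2720254\right) + 223 = 2718616 + 223 = 2718839$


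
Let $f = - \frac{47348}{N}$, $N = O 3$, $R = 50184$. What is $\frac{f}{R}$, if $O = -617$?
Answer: $\frac{11837}{23222646} \approx 0.00050972$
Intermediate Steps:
$N = -1851$ ($N = \left(-617\right) 3 = -1851$)
$f = \frac{47348}{1851}$ ($f = - \frac{47348}{-1851} = \left(-47348\right) \left(- \frac{1}{1851}\right) = \frac{47348}{1851} \approx 25.58$)
$\frac{f}{R} = \frac{47348}{1851 \cdot 50184} = \frac{47348}{1851} \cdot \frac{1}{50184} = \frac{11837}{23222646}$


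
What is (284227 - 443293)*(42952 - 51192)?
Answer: 1310703840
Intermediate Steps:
(284227 - 443293)*(42952 - 51192) = -159066*(-8240) = 1310703840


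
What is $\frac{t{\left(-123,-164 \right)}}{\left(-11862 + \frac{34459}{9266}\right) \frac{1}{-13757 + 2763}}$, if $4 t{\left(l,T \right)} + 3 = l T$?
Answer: $\frac{513656044569}{109878833} \approx 4674.8$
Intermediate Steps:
$t{\left(l,T \right)} = - \frac{3}{4} + \frac{T l}{4}$ ($t{\left(l,T \right)} = - \frac{3}{4} + \frac{l T}{4} = - \frac{3}{4} + \frac{T l}{4}$)
$\frac{t{\left(-123,-164 \right)}}{\left(-11862 + \frac{34459}{9266}\right) \frac{1}{-13757 + 2763}} = \frac{- \frac{3}{4} + \frac{1}{4} \left(-164\right) \left(-123\right)}{\left(-11862 + \frac{34459}{9266}\right) \frac{1}{-13757 + 2763}} = \frac{- \frac{3}{4} + 5043}{\left(-11862 + 34459 \cdot \frac{1}{9266}\right) \frac{1}{-10994}} = \frac{20169}{4 \left(-11862 + \frac{34459}{9266}\right) \left(- \frac{1}{10994}\right)} = \frac{20169}{4 \left(\left(- \frac{109878833}{9266}\right) \left(- \frac{1}{10994}\right)\right)} = \frac{20169}{4 \cdot \frac{109878833}{101870404}} = \frac{20169}{4} \cdot \frac{101870404}{109878833} = \frac{513656044569}{109878833}$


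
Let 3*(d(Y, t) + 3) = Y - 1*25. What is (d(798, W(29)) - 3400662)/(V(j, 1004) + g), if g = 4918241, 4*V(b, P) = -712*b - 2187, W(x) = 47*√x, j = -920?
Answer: -40804888/60977451 ≈ -0.66918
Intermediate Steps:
V(b, P) = -2187/4 - 178*b (V(b, P) = (-712*b - 2187)/4 = (-2187 - 712*b)/4 = -2187/4 - 178*b)
d(Y, t) = -34/3 + Y/3 (d(Y, t) = -3 + (Y - 1*25)/3 = -3 + (Y - 25)/3 = -3 + (-25 + Y)/3 = -3 + (-25/3 + Y/3) = -34/3 + Y/3)
(d(798, W(29)) - 3400662)/(V(j, 1004) + g) = ((-34/3 + (⅓)*798) - 3400662)/((-2187/4 - 178*(-920)) + 4918241) = ((-34/3 + 266) - 3400662)/((-2187/4 + 163760) + 4918241) = (764/3 - 3400662)/(652853/4 + 4918241) = -10201222/(3*20325817/4) = -10201222/3*4/20325817 = -40804888/60977451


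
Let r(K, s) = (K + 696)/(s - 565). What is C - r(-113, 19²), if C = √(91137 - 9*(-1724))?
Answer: 583/204 + √106653 ≈ 329.44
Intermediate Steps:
r(K, s) = (696 + K)/(-565 + s)
C = √106653 (C = √(91137 + 15516) = √106653 ≈ 326.58)
C - r(-113, 19²) = √106653 - (696 - 113)/(-565 + 19²) = √106653 - 583/(-565 + 361) = √106653 - 583/(-204) = √106653 - (-1)*583/204 = √106653 - 1*(-583/204) = √106653 + 583/204 = 583/204 + √106653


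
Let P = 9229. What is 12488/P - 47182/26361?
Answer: -106246510/243285669 ≈ -0.43672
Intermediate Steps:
12488/P - 47182/26361 = 12488/9229 - 47182/26361 = -106246510/243285669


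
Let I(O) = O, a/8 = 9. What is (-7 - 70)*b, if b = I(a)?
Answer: -5544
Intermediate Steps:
a = 72 (a = 8*9 = 72)
b = 72
(-7 - 70)*b = (-7 - 70)*72 = -77*72 = -5544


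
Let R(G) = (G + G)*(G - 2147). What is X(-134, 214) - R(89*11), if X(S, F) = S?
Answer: 2286810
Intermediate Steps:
R(G) = 2*G*(-2147 + G) (R(G) = (2*G)*(-2147 + G) = 2*G*(-2147 + G))
X(-134, 214) - R(89*11) = -134 - 2*89*11*(-2147 + 89*11) = -134 - 2*979*(-2147 + 979) = -134 - 2*979*(-1168) = -134 - 1*(-2286944) = -134 + 2286944 = 2286810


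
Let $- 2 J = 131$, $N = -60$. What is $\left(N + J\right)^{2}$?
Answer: $\frac{63001}{4} \approx 15750.0$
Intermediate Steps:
$J = - \frac{131}{2}$ ($J = \left(- \frac{1}{2}\right) 131 = - \frac{131}{2} \approx -65.5$)
$\left(N + J\right)^{2} = \left(-60 - \frac{131}{2}\right)^{2} = \left(- \frac{251}{2}\right)^{2} = \frac{63001}{4}$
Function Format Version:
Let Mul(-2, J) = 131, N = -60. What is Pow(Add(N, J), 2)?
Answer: Rational(63001, 4) ≈ 15750.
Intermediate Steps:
J = Rational(-131, 2) (J = Mul(Rational(-1, 2), 131) = Rational(-131, 2) ≈ -65.500)
Pow(Add(N, J), 2) = Pow(Add(-60, Rational(-131, 2)), 2) = Pow(Rational(-251, 2), 2) = Rational(63001, 4)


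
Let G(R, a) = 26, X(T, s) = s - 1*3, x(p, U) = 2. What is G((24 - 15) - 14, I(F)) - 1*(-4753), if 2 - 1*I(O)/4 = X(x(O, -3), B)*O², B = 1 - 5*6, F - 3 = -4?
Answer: 4779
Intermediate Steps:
F = -1 (F = 3 - 4 = -1)
B = -29 (B = 1 - 30 = -29)
X(T, s) = -3 + s (X(T, s) = s - 3 = -3 + s)
I(O) = 8 + 128*O² (I(O) = 8 - 4*(-3 - 29)*O² = 8 - (-128)*O² = 8 + 128*O²)
G((24 - 15) - 14, I(F)) - 1*(-4753) = 26 - 1*(-4753) = 26 + 4753 = 4779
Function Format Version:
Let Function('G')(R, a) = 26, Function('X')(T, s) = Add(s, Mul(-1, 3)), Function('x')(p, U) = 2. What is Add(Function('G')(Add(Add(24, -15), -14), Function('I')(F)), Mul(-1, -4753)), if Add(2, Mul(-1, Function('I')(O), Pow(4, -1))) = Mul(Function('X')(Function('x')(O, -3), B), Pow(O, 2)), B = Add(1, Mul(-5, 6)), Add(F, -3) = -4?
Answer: 4779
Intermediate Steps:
F = -1 (F = Add(3, -4) = -1)
B = -29 (B = Add(1, -30) = -29)
Function('X')(T, s) = Add(-3, s) (Function('X')(T, s) = Add(s, -3) = Add(-3, s))
Function('I')(O) = Add(8, Mul(128, Pow(O, 2))) (Function('I')(O) = Add(8, Mul(-4, Mul(Add(-3, -29), Pow(O, 2)))) = Add(8, Mul(-4, Mul(-32, Pow(O, 2)))) = Add(8, Mul(128, Pow(O, 2))))
Add(Function('G')(Add(Add(24, -15), -14), Function('I')(F)), Mul(-1, -4753)) = Add(26, Mul(-1, -4753)) = Add(26, 4753) = 4779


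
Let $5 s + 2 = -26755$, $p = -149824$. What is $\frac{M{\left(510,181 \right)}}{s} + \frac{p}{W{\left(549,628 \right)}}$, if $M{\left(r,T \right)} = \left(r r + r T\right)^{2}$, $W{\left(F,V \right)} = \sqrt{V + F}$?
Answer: $- \frac{68996004500}{2973} - \frac{149824 \sqrt{1177}}{1177} \approx -2.3212 \cdot 10^{7}$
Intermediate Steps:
$s = - \frac{26757}{5}$ ($s = - \frac{2}{5} + \frac{1}{5} \left(-26755\right) = - \frac{2}{5} - 5351 = - \frac{26757}{5} \approx -5351.4$)
$W{\left(F,V \right)} = \sqrt{F + V}$
$M{\left(r,T \right)} = \left(r^{2} + T r\right)^{2}$
$\frac{M{\left(510,181 \right)}}{s} + \frac{p}{W{\left(549,628 \right)}} = \frac{510^{2} \left(181 + 510\right)^{2}}{- \frac{26757}{5}} - \frac{149824}{\sqrt{549 + 628}} = 260100 \cdot 691^{2} \left(- \frac{5}{26757}\right) - \frac{149824}{\sqrt{1177}} = 260100 \cdot 477481 \left(- \frac{5}{26757}\right) - 149824 \frac{\sqrt{1177}}{1177} = 124192808100 \left(- \frac{5}{26757}\right) - \frac{149824 \sqrt{1177}}{1177} = - \frac{68996004500}{2973} - \frac{149824 \sqrt{1177}}{1177}$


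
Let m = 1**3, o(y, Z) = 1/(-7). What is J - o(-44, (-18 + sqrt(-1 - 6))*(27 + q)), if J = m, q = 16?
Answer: 8/7 ≈ 1.1429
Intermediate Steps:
o(y, Z) = -1/7
m = 1
J = 1
J - o(-44, (-18 + sqrt(-1 - 6))*(27 + q)) = 1 - 1*(-1/7) = 1 + 1/7 = 8/7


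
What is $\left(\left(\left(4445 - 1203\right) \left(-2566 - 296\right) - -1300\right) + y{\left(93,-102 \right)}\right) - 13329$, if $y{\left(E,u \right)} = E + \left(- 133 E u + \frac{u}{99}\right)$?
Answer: $- \frac{264953800}{33} \approx -8.0289 \cdot 10^{6}$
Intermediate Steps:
$y{\left(E,u \right)} = E + \frac{u}{99} - 133 E u$ ($y{\left(E,u \right)} = E - \left(\left(-1\right) u \frac{1}{99} + 133 E u\right) = E - \left(- \frac{u}{99} + 133 E u\right) = E + \frac{u}{99} - 133 E u$)
$\left(\left(\left(4445 - 1203\right) \left(-2566 - 296\right) - -1300\right) + y{\left(93,-102 \right)}\right) - 13329 = \left(\left(\left(4445 - 1203\right) \left(-2566 - 296\right) - -1300\right) + \left(93 + \frac{1}{99} \left(-102\right) - 12369 \left(-102\right)\right)\right) - 13329 = \left(\left(3242 \left(-2862\right) + 1300\right) + \left(93 - \frac{34}{33} + 1261638\right)\right) - 13329 = \left(\left(-9278604 + 1300\right) + \frac{41637089}{33}\right) - 13329 = \left(-9277304 + \frac{41637089}{33}\right) - 13329 = - \frac{264513943}{33} - 13329 = - \frac{264953800}{33}$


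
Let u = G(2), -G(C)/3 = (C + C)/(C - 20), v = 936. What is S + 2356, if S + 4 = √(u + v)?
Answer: 2352 + √8430/3 ≈ 2382.6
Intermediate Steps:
G(C) = -6*C/(-20 + C) (G(C) = -3*(C + C)/(C - 20) = -3*2*C/(-20 + C) = -6*C/(-20 + C))
u = ⅔ (u = -6*2/(-20 + 2) = -6*2/(-18) = -6*2*(-1/18) = ⅔ ≈ 0.66667)
S = -4 + √8430/3 (S = -4 + √(⅔ + 936) = -4 + √(2810/3) = -4 + √8430/3 ≈ 26.605)
S + 2356 = (-4 + √8430/3) + 2356 = 2352 + √8430/3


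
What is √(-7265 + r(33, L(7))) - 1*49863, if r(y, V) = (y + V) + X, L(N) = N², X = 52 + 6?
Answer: -49863 + 5*I*√285 ≈ -49863.0 + 84.41*I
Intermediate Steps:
X = 58
r(y, V) = 58 + V + y (r(y, V) = (y + V) + 58 = (V + y) + 58 = 58 + V + y)
√(-7265 + r(33, L(7))) - 1*49863 = √(-7265 + (58 + 7² + 33)) - 1*49863 = √(-7265 + (58 + 49 + 33)) - 49863 = √(-7265 + 140) - 49863 = √(-7125) - 49863 = 5*I*√285 - 49863 = -49863 + 5*I*√285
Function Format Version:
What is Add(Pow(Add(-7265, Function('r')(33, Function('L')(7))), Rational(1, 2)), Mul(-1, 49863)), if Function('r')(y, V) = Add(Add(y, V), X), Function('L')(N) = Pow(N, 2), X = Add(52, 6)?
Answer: Add(-49863, Mul(5, I, Pow(285, Rational(1, 2)))) ≈ Add(-49863., Mul(84.410, I))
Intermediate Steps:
X = 58
Function('r')(y, V) = Add(58, V, y) (Function('r')(y, V) = Add(Add(y, V), 58) = Add(Add(V, y), 58) = Add(58, V, y))
Add(Pow(Add(-7265, Function('r')(33, Function('L')(7))), Rational(1, 2)), Mul(-1, 49863)) = Add(Pow(Add(-7265, Add(58, Pow(7, 2), 33)), Rational(1, 2)), Mul(-1, 49863)) = Add(Pow(Add(-7265, Add(58, 49, 33)), Rational(1, 2)), -49863) = Add(Pow(Add(-7265, 140), Rational(1, 2)), -49863) = Add(Pow(-7125, Rational(1, 2)), -49863) = Add(Mul(5, I, Pow(285, Rational(1, 2))), -49863) = Add(-49863, Mul(5, I, Pow(285, Rational(1, 2))))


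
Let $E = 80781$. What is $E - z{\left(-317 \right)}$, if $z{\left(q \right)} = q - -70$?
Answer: $81028$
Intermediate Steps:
$z{\left(q \right)} = 70 + q$ ($z{\left(q \right)} = q + 70 = 70 + q$)
$E - z{\left(-317 \right)} = 80781 - \left(70 - 317\right) = 80781 - -247 = 80781 + 247 = 81028$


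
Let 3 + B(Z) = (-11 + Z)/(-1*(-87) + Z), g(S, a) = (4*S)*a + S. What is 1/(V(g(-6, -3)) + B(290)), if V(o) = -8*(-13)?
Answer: 377/38356 ≈ 0.0098290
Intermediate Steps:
g(S, a) = S + 4*S*a (g(S, a) = 4*S*a + S = S + 4*S*a)
V(o) = 104
B(Z) = -3 + (-11 + Z)/(87 + Z) (B(Z) = -3 + (-11 + Z)/(-1*(-87) + Z) = -3 + (-11 + Z)/(87 + Z))
1/(V(g(-6, -3)) + B(290)) = 1/(104 + 2*(-136 - 1*290)/(87 + 290)) = 1/(104 + 2*(-136 - 290)/377) = 1/(104 + 2*(1/377)*(-426)) = 1/(104 - 852/377) = 1/(38356/377) = 377/38356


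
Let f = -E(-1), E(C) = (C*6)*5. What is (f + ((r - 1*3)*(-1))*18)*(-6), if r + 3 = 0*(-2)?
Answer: -828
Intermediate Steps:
E(C) = 30*C (E(C) = (6*C)*5 = 30*C)
r = -3 (r = -3 + 0*(-2) = -3 + 0 = -3)
f = 30 (f = -30*(-1) = -1*(-30) = 30)
(f + ((r - 1*3)*(-1))*18)*(-6) = (30 + ((-3 - 1*3)*(-1))*18)*(-6) = (30 + ((-3 - 3)*(-1))*18)*(-6) = (30 - 6*(-1)*18)*(-6) = (30 + 6*18)*(-6) = (30 + 108)*(-6) = 138*(-6) = -828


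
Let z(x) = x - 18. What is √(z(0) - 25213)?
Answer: I*√25231 ≈ 158.84*I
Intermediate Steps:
z(x) = -18 + x
√(z(0) - 25213) = √((-18 + 0) - 25213) = √(-18 - 25213) = √(-25231) = I*√25231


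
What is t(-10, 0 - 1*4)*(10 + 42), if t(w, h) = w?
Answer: -520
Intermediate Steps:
t(-10, 0 - 1*4)*(10 + 42) = -10*(10 + 42) = -10*52 = -520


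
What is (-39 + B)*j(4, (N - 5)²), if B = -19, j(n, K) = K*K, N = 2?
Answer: -4698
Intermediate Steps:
j(n, K) = K²
(-39 + B)*j(4, (N - 5)²) = (-39 - 19)*((2 - 5)²)² = -58*((-3)²)² = -58*9² = -58*81 = -4698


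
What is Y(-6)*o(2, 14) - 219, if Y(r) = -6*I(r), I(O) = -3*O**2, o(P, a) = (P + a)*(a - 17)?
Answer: -31323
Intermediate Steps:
o(P, a) = (-17 + a)*(P + a) (o(P, a) = (P + a)*(-17 + a) = (-17 + a)*(P + a))
Y(r) = 18*r**2 (Y(r) = -(-18)*r**2 = 18*r**2)
Y(-6)*o(2, 14) - 219 = (18*(-6)**2)*(14**2 - 17*2 - 17*14 + 2*14) - 219 = (18*36)*(196 - 34 - 238 + 28) - 219 = 648*(-48) - 219 = -31104 - 219 = -31323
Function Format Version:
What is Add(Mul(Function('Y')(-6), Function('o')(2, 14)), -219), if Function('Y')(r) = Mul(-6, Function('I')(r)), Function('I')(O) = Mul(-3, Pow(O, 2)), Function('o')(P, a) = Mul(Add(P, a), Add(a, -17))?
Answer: -31323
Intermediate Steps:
Function('o')(P, a) = Mul(Add(-17, a), Add(P, a)) (Function('o')(P, a) = Mul(Add(P, a), Add(-17, a)) = Mul(Add(-17, a), Add(P, a)))
Function('Y')(r) = Mul(18, Pow(r, 2)) (Function('Y')(r) = Mul(-6, Mul(-3, Pow(r, 2))) = Mul(18, Pow(r, 2)))
Add(Mul(Function('Y')(-6), Function('o')(2, 14)), -219) = Add(Mul(Mul(18, Pow(-6, 2)), Add(Pow(14, 2), Mul(-17, 2), Mul(-17, 14), Mul(2, 14))), -219) = Add(Mul(Mul(18, 36), Add(196, -34, -238, 28)), -219) = Add(Mul(648, -48), -219) = Add(-31104, -219) = -31323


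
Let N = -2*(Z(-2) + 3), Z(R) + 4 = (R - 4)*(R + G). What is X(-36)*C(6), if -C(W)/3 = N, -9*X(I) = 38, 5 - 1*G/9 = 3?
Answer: 7372/3 ≈ 2457.3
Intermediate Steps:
G = 18 (G = 45 - 9*3 = 45 - 27 = 18)
X(I) = -38/9 (X(I) = -⅑*38 = -38/9)
Z(R) = -4 + (-4 + R)*(18 + R) (Z(R) = -4 + (R - 4)*(R + 18) = -4 + (-4 + R)*(18 + R))
N = 194 (N = -2*((-76 + (-2)² + 14*(-2)) + 3) = -2*((-76 + 4 - 28) + 3) = -2*(-100 + 3) = -2*(-97) = 194)
C(W) = -582 (C(W) = -3*194 = -582)
X(-36)*C(6) = -38/9*(-582) = 7372/3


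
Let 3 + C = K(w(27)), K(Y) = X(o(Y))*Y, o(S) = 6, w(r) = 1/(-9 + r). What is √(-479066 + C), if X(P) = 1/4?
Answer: I*√68985934/12 ≈ 692.15*I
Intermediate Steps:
X(P) = ¼
K(Y) = Y/4
C = -215/72 (C = -3 + 1/(4*(-9 + 27)) = -3 + (¼)/18 = -3 + (¼)*(1/18) = -3 + 1/72 = -215/72 ≈ -2.9861)
√(-479066 + C) = √(-479066 - 215/72) = √(-34492967/72) = I*√68985934/12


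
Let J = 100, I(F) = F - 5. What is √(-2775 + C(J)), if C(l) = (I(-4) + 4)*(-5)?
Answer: 5*I*√110 ≈ 52.44*I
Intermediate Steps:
I(F) = -5 + F
C(l) = 25 (C(l) = ((-5 - 4) + 4)*(-5) = (-9 + 4)*(-5) = -5*(-5) = 25)
√(-2775 + C(J)) = √(-2775 + 25) = √(-2750) = 5*I*√110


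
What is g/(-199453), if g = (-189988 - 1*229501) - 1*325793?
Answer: 745282/199453 ≈ 3.7366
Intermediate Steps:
g = -745282 (g = (-189988 - 229501) - 325793 = -419489 - 325793 = -745282)
g/(-199453) = -745282/(-199453) = -745282*(-1/199453) = 745282/199453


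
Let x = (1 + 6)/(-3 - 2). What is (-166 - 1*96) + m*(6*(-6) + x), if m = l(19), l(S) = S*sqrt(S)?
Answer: -262 - 3553*sqrt(19)/5 ≈ -3359.4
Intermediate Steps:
x = -7/5 (x = 7/(-5) = 7*(-1/5) = -7/5 ≈ -1.4000)
l(S) = S**(3/2)
m = 19*sqrt(19) (m = 19**(3/2) = 19*sqrt(19) ≈ 82.819)
(-166 - 1*96) + m*(6*(-6) + x) = (-166 - 1*96) + (19*sqrt(19))*(6*(-6) - 7/5) = (-166 - 96) + (19*sqrt(19))*(-36 - 7/5) = -262 + (19*sqrt(19))*(-187/5) = -262 - 3553*sqrt(19)/5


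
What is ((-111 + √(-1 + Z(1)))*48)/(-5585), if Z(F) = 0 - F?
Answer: 5328/5585 - 48*I*√2/5585 ≈ 0.95398 - 0.012154*I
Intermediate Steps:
Z(F) = -F
((-111 + √(-1 + Z(1)))*48)/(-5585) = ((-111 + √(-1 - 1*1))*48)/(-5585) = ((-111 + √(-1 - 1))*48)*(-1/5585) = ((-111 + √(-2))*48)*(-1/5585) = ((-111 + I*√2)*48)*(-1/5585) = (-5328 + 48*I*√2)*(-1/5585) = 5328/5585 - 48*I*√2/5585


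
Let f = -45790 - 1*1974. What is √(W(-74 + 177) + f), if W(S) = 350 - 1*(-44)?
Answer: I*√47370 ≈ 217.65*I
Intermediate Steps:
W(S) = 394 (W(S) = 350 + 44 = 394)
f = -47764 (f = -45790 - 1974 = -47764)
√(W(-74 + 177) + f) = √(394 - 47764) = √(-47370) = I*√47370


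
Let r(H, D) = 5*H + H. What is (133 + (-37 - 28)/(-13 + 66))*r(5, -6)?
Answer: 209520/53 ≈ 3953.2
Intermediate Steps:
r(H, D) = 6*H
(133 + (-37 - 28)/(-13 + 66))*r(5, -6) = (133 + (-37 - 28)/(-13 + 66))*(6*5) = (133 - 65/53)*30 = (6984/53)*30 = 209520/53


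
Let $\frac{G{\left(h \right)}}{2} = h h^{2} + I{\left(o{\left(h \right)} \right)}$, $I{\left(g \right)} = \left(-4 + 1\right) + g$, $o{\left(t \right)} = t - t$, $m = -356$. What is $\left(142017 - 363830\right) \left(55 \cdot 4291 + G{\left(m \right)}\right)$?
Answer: $19963177319829$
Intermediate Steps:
$o{\left(t \right)} = 0$
$I{\left(g \right)} = -3 + g$
$G{\left(h \right)} = -6 + 2 h^{3}$ ($G{\left(h \right)} = 2 \left(h h^{2} + \left(-3 + 0\right)\right) = 2 \left(h^{3} - 3\right) = 2 \left(-3 + h^{3}\right) = -6 + 2 h^{3}$)
$\left(142017 - 363830\right) \left(55 \cdot 4291 + G{\left(m \right)}\right) = \left(142017 - 363830\right) \left(55 \cdot 4291 + \left(-6 + 2 \left(-356\right)^{3}\right)\right) = - 221813 \left(236005 + \left(-6 + 2 \left(-45118016\right)\right)\right) = - 221813 \left(236005 - 90236038\right) = \left(-221813\right) \left(-90000033\right) = 19963177319829$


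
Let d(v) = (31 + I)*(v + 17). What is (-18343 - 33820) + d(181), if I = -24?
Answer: -50777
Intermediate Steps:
d(v) = 119 + 7*v (d(v) = (31 - 24)*(v + 17) = 7*(17 + v) = 119 + 7*v)
(-18343 - 33820) + d(181) = (-18343 - 33820) + (119 + 7*181) = -52163 + (119 + 1267) = -52163 + 1386 = -50777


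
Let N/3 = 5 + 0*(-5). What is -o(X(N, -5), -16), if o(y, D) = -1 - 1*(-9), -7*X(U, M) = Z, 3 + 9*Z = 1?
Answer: -8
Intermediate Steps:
N = 15 (N = 3*(5 + 0*(-5)) = 3*(5 + 0) = 3*5 = 15)
Z = -2/9 (Z = -⅓ + (⅑)*1 = -⅓ + ⅑ = -2/9 ≈ -0.22222)
X(U, M) = 2/63 (X(U, M) = -⅐*(-2/9) = 2/63)
o(y, D) = 8 (o(y, D) = -1 + 9 = 8)
-o(X(N, -5), -16) = -1*8 = -8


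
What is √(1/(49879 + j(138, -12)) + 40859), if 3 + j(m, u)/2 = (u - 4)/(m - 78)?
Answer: 2*√5716523034262769/748087 ≈ 202.14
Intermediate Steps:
j(m, u) = -6 + 2*(-4 + u)/(-78 + m) (j(m, u) = -6 + 2*((u - 4)/(m - 78)) = -6 + 2*((-4 + u)/(-78 + m)) = -6 + 2*(-4 + u)/(-78 + m))
√(1/(49879 + j(138, -12)) + 40859) = √(1/(49879 + 2*(230 - 12 - 3*138)/(-78 + 138)) + 40859) = √(1/(49879 + 2*(230 - 12 - 414)/60) + 40859) = √(1/(49879 + 2*(1/60)*(-196)) + 40859) = √(1/(49879 - 98/15) + 40859) = √(1/(748087/15) + 40859) = √(15/748087 + 40859) = √(30566086748/748087) = 2*√5716523034262769/748087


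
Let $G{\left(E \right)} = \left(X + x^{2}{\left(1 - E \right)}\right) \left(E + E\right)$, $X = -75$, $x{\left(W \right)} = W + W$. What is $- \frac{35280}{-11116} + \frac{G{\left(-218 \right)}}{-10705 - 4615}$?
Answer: $\frac{8303245737}{1520510} \approx 5460.8$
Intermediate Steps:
$x{\left(W \right)} = 2 W$
$G{\left(E \right)} = 2 E \left(-75 + \left(2 - 2 E\right)^{2}\right)$ ($G{\left(E \right)} = \left(-75 + \left(2 \left(1 - E\right)\right)^{2}\right) \left(E + E\right) = \left(-75 + \left(2 - 2 E\right)^{2}\right) 2 E = 2 E \left(-75 + \left(2 - 2 E\right)^{2}\right)$)
$- \frac{35280}{-11116} + \frac{G{\left(-218 \right)}}{-10705 - 4615} = - \frac{35280}{-11116} + \frac{2 \left(-218\right) \left(-75 + 4 \left(-1 - 218\right)^{2}\right)}{-10705 - 4615} = \left(-35280\right) \left(- \frac{1}{11116}\right) + \frac{2 \left(-218\right) \left(-75 + 4 \left(-219\right)^{2}\right)}{-15320} = \frac{1260}{397} + 2 \left(-218\right) \left(-75 + 4 \cdot 47961\right) \left(- \frac{1}{15320}\right) = \frac{1260}{397} + 2 \left(-218\right) \left(-75 + 191844\right) \left(- \frac{1}{15320}\right) = \frac{1260}{397} + 2 \left(-218\right) 191769 \left(- \frac{1}{15320}\right) = \frac{1260}{397} - - \frac{20902821}{3830} = \frac{1260}{397} + \frac{20902821}{3830} = \frac{8303245737}{1520510}$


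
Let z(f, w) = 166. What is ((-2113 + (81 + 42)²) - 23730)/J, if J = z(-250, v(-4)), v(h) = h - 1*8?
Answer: -5357/83 ≈ -64.542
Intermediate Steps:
v(h) = -8 + h (v(h) = h - 8 = -8 + h)
J = 166
((-2113 + (81 + 42)²) - 23730)/J = ((-2113 + (81 + 42)²) - 23730)/166 = ((-2113 + 123²) - 23730)*(1/166) = ((-2113 + 15129) - 23730)*(1/166) = (13016 - 23730)*(1/166) = -10714*1/166 = -5357/83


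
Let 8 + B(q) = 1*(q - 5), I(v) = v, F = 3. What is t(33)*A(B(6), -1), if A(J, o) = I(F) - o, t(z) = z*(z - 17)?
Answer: 2112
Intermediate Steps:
t(z) = z*(-17 + z)
B(q) = -13 + q (B(q) = -8 + 1*(q - 5) = -8 + 1*(-5 + q) = -8 + (-5 + q) = -13 + q)
A(J, o) = 3 - o
t(33)*A(B(6), -1) = (33*(-17 + 33))*(3 - 1*(-1)) = (33*16)*(3 + 1) = 528*4 = 2112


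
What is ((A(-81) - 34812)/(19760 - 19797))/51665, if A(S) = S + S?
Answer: 34974/1911605 ≈ 0.018296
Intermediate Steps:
A(S) = 2*S
((A(-81) - 34812)/(19760 - 19797))/51665 = ((2*(-81) - 34812)/(19760 - 19797))/51665 = ((-162 - 34812)/(-37))*(1/51665) = -34974*(-1/37)*(1/51665) = (34974/37)*(1/51665) = 34974/1911605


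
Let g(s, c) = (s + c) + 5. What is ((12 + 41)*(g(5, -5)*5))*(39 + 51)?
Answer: 119250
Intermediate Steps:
g(s, c) = 5 + c + s (g(s, c) = (c + s) + 5 = 5 + c + s)
((12 + 41)*(g(5, -5)*5))*(39 + 51) = ((12 + 41)*((5 - 5 + 5)*5))*(39 + 51) = (53*(5*5))*90 = (53*25)*90 = 1325*90 = 119250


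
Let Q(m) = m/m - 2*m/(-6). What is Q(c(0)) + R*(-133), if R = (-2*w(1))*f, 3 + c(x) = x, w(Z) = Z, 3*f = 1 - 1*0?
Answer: 266/3 ≈ 88.667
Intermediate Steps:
f = ⅓ (f = (1 - 1*0)/3 = (1 + 0)/3 = (⅓)*1 = ⅓ ≈ 0.33333)
c(x) = -3 + x
Q(m) = 1 + m/3 (Q(m) = 1 - 2*m*(-⅙) = 1 + m/3)
R = -⅔ (R = -2*1*(⅓) = -2*⅓ = -⅔ ≈ -0.66667)
Q(c(0)) + R*(-133) = (1 + (-3 + 0)/3) - ⅔*(-133) = (1 + (⅓)*(-3)) + 266/3 = (1 - 1) + 266/3 = 0 + 266/3 = 266/3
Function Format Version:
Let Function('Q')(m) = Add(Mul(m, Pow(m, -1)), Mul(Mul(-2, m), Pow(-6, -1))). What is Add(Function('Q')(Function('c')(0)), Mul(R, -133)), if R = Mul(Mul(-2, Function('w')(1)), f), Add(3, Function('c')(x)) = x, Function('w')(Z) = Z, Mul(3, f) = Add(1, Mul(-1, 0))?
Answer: Rational(266, 3) ≈ 88.667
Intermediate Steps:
f = Rational(1, 3) (f = Mul(Rational(1, 3), Add(1, Mul(-1, 0))) = Mul(Rational(1, 3), Add(1, 0)) = Mul(Rational(1, 3), 1) = Rational(1, 3) ≈ 0.33333)
Function('c')(x) = Add(-3, x)
Function('Q')(m) = Add(1, Mul(Rational(1, 3), m)) (Function('Q')(m) = Add(1, Mul(Mul(-2, m), Rational(-1, 6))) = Add(1, Mul(Rational(1, 3), m)))
R = Rational(-2, 3) (R = Mul(Mul(-2, 1), Rational(1, 3)) = Mul(-2, Rational(1, 3)) = Rational(-2, 3) ≈ -0.66667)
Add(Function('Q')(Function('c')(0)), Mul(R, -133)) = Add(Add(1, Mul(Rational(1, 3), Add(-3, 0))), Mul(Rational(-2, 3), -133)) = Add(Add(1, Mul(Rational(1, 3), -3)), Rational(266, 3)) = Add(Add(1, -1), Rational(266, 3)) = Add(0, Rational(266, 3)) = Rational(266, 3)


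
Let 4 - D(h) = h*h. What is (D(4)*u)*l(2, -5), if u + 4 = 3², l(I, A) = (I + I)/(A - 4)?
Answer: 80/3 ≈ 26.667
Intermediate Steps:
l(I, A) = 2*I/(-4 + A) (l(I, A) = (2*I)/(-4 + A) = 2*I/(-4 + A))
u = 5 (u = -4 + 3² = -4 + 9 = 5)
D(h) = 4 - h² (D(h) = 4 - h*h = 4 - h²)
(D(4)*u)*l(2, -5) = ((4 - 1*4²)*5)*(2*2/(-4 - 5)) = ((4 - 1*16)*5)*(2*2/(-9)) = ((4 - 16)*5)*(2*2*(-⅑)) = -12*5*(-4/9) = -60*(-4/9) = 80/3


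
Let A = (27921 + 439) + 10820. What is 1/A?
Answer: 1/39180 ≈ 2.5523e-5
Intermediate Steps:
A = 39180 (A = 28360 + 10820 = 39180)
1/A = 1/39180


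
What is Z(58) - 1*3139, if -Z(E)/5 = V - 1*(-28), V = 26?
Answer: -3409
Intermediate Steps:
Z(E) = -270 (Z(E) = -5*(26 - 1*(-28)) = -5*(26 + 28) = -5*54 = -270)
Z(58) - 1*3139 = -270 - 1*3139 = -270 - 3139 = -3409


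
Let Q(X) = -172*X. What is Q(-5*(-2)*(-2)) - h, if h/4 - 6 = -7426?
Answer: 33120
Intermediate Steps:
h = -29680 (h = 24 + 4*(-7426) = 24 - 29704 = -29680)
Q(-5*(-2)*(-2)) - h = -172*(-5*(-2))*(-2) - 1*(-29680) = -1720*(-2) + 29680 = -172*(-20) + 29680 = 3440 + 29680 = 33120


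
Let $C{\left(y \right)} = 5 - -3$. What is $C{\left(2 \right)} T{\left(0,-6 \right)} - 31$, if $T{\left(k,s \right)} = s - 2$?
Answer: $-95$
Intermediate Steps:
$C{\left(y \right)} = 8$ ($C{\left(y \right)} = 5 + 3 = 8$)
$T{\left(k,s \right)} = -2 + s$ ($T{\left(k,s \right)} = s - 2 = -2 + s$)
$C{\left(2 \right)} T{\left(0,-6 \right)} - 31 = 8 \left(-2 - 6\right) - 31 = 8 \left(-8\right) - 31 = -64 - 31 = -95$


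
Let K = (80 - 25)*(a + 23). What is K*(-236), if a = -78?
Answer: 713900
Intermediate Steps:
K = -3025 (K = (80 - 25)*(-78 + 23) = 55*(-55) = -3025)
K*(-236) = -3025*(-236) = 713900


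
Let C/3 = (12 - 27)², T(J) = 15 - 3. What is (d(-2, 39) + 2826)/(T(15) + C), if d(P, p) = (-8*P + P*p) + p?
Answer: 2803/687 ≈ 4.0801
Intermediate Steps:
T(J) = 12
d(P, p) = p - 8*P + P*p
C = 675 (C = 3*(12 - 27)² = 3*(-15)² = 3*225 = 675)
(d(-2, 39) + 2826)/(T(15) + C) = ((39 - 8*(-2) - 2*39) + 2826)/(12 + 675) = ((39 + 16 - 78) + 2826)/687 = (-23 + 2826)*(1/687) = 2803*(1/687) = 2803/687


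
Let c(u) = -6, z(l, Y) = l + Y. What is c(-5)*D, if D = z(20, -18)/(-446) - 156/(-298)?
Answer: -103470/33227 ≈ -3.1140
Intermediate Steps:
z(l, Y) = Y + l
D = 17245/33227 (D = (-18 + 20)/(-446) - 156/(-298) = 2*(-1/446) - 156*(-1/298) = -1/223 + 78/149 = 17245/33227 ≈ 0.51901)
c(-5)*D = -6*17245/33227 = -103470/33227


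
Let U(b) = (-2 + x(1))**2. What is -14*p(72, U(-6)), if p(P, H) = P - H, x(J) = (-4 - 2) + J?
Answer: -322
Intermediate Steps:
x(J) = -6 + J
U(b) = 49 (U(b) = (-2 + (-6 + 1))**2 = (-2 - 5)**2 = (-7)**2 = 49)
-14*p(72, U(-6)) = -14*(72 - 1*49) = -14*(72 - 49) = -14*23 = -322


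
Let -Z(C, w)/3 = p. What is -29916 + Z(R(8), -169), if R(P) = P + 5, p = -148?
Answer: -29472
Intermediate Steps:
R(P) = 5 + P
Z(C, w) = 444 (Z(C, w) = -3*(-148) = 444)
-29916 + Z(R(8), -169) = -29916 + 444 = -29472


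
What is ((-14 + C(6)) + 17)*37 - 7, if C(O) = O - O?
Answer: 104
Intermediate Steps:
C(O) = 0
((-14 + C(6)) + 17)*37 - 7 = ((-14 + 0) + 17)*37 - 7 = (-14 + 17)*37 - 7 = 3*37 - 7 = 111 - 7 = 104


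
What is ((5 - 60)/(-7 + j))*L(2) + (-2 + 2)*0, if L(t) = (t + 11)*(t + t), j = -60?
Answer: 2860/67 ≈ 42.687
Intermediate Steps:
L(t) = 2*t*(11 + t) (L(t) = (11 + t)*(2*t) = 2*t*(11 + t))
((5 - 60)/(-7 + j))*L(2) + (-2 + 2)*0 = ((5 - 60)/(-7 - 60))*(2*2*(11 + 2)) + (-2 + 2)*0 = (-55/(-67))*(2*2*13) + 0*0 = -55*(-1/67)*52 + 0 = (55/67)*52 + 0 = 2860/67 + 0 = 2860/67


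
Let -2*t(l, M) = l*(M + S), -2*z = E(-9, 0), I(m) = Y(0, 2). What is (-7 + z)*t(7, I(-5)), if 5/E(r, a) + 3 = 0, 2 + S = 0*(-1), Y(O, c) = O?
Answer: -259/6 ≈ -43.167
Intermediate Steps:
S = -2 (S = -2 + 0*(-1) = -2 + 0 = -2)
E(r, a) = -5/3 (E(r, a) = 5/(-3 + 0) = 5/(-3) = 5*(-⅓) = -5/3)
I(m) = 0
z = ⅚ (z = -½*(-5/3) = ⅚ ≈ 0.83333)
t(l, M) = -l*(-2 + M)/2 (t(l, M) = -l*(M - 2)/2 = -l*(-2 + M)/2)
(-7 + z)*t(7, I(-5)) = (-7 + ⅚)*((½)*7*(2 - 1*0)) = -37*7*(2 + 0)/12 = -37*7*2/12 = -37/6*7 = -259/6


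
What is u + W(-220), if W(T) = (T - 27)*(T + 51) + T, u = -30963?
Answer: 10560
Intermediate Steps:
W(T) = T + (-27 + T)*(51 + T) (W(T) = (-27 + T)*(51 + T) + T = T + (-27 + T)*(51 + T))
u + W(-220) = -30963 + (-1377 + (-220)² + 25*(-220)) = -30963 + (-1377 + 48400 - 5500) = -30963 + 41523 = 10560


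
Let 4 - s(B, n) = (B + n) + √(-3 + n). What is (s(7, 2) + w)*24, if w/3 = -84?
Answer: -6168 - 24*I ≈ -6168.0 - 24.0*I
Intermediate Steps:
w = -252 (w = 3*(-84) = -252)
s(B, n) = 4 - B - n - √(-3 + n) (s(B, n) = 4 - ((B + n) + √(-3 + n)) = 4 - (B + n + √(-3 + n)) = 4 + (-B - n - √(-3 + n)) = 4 - B - n - √(-3 + n))
(s(7, 2) + w)*24 = ((4 - 1*7 - 1*2 - √(-3 + 2)) - 252)*24 = ((4 - 7 - 2 - √(-1)) - 252)*24 = ((4 - 7 - 2 - I) - 252)*24 = ((-5 - I) - 252)*24 = (-257 - I)*24 = -6168 - 24*I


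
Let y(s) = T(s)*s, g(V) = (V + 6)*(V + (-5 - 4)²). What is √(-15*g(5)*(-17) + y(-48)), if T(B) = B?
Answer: √243534 ≈ 493.49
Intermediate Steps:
g(V) = (6 + V)*(81 + V) (g(V) = (6 + V)*(V + (-9)²) = (6 + V)*(V + 81) = (6 + V)*(81 + V))
y(s) = s² (y(s) = s*s = s²)
√(-15*g(5)*(-17) + y(-48)) = √(-15*(486 + 5² + 87*5)*(-17) + (-48)²) = √(-15*(486 + 25 + 435)*(-17) + 2304) = √(-15*946*(-17) + 2304) = √(-14190*(-17) + 2304) = √(241230 + 2304) = √243534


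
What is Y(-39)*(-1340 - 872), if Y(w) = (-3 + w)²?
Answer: -3901968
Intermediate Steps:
Y(-39)*(-1340 - 872) = (-3 - 39)²*(-1340 - 872) = (-42)²*(-2212) = 1764*(-2212) = -3901968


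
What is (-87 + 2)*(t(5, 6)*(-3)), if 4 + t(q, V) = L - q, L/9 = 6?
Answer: 11475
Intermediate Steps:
L = 54 (L = 9*6 = 54)
t(q, V) = 50 - q (t(q, V) = -4 + (54 - q) = 50 - q)
(-87 + 2)*(t(5, 6)*(-3)) = (-87 + 2)*((50 - 1*5)*(-3)) = -85*(50 - 5)*(-3) = -3825*(-3) = -85*(-135) = 11475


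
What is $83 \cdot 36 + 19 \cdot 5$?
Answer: $3083$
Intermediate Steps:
$83 \cdot 36 + 19 \cdot 5 = 2988 + 95 = 3083$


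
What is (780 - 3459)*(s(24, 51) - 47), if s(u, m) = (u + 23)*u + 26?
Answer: -2965653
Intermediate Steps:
s(u, m) = 26 + u*(23 + u) (s(u, m) = (23 + u)*u + 26 = u*(23 + u) + 26 = 26 + u*(23 + u))
(780 - 3459)*(s(24, 51) - 47) = (780 - 3459)*((26 + 24² + 23*24) - 47) = -2679*((26 + 576 + 552) - 47) = -2679*(1154 - 47) = -2679*1107 = -2965653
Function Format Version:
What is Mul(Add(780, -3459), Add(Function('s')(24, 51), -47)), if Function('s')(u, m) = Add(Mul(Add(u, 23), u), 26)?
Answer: -2965653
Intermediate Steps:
Function('s')(u, m) = Add(26, Mul(u, Add(23, u))) (Function('s')(u, m) = Add(Mul(Add(23, u), u), 26) = Add(Mul(u, Add(23, u)), 26) = Add(26, Mul(u, Add(23, u))))
Mul(Add(780, -3459), Add(Function('s')(24, 51), -47)) = Mul(Add(780, -3459), Add(Add(26, Pow(24, 2), Mul(23, 24)), -47)) = Mul(-2679, Add(Add(26, 576, 552), -47)) = Mul(-2679, Add(1154, -47)) = Mul(-2679, 1107) = -2965653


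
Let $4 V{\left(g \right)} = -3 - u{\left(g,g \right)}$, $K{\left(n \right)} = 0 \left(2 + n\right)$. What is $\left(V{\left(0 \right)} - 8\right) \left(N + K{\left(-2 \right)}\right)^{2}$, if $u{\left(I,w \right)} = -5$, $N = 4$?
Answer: $-120$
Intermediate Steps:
$K{\left(n \right)} = 0$
$V{\left(g \right)} = \frac{1}{2}$ ($V{\left(g \right)} = \frac{-3 - -5}{4} = \frac{-3 + 5}{4} = \frac{1}{4} \cdot 2 = \frac{1}{2}$)
$\left(V{\left(0 \right)} - 8\right) \left(N + K{\left(-2 \right)}\right)^{2} = \left(\frac{1}{2} - 8\right) \left(4 + 0\right)^{2} = - \frac{15 \cdot 4^{2}}{2} = \left(- \frac{15}{2}\right) 16 = -120$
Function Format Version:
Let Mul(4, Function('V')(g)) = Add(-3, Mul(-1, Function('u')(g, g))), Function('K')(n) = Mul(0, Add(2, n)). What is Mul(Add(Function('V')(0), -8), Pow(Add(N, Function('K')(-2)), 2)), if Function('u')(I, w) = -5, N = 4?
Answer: -120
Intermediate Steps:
Function('K')(n) = 0
Function('V')(g) = Rational(1, 2) (Function('V')(g) = Mul(Rational(1, 4), Add(-3, Mul(-1, -5))) = Mul(Rational(1, 4), Add(-3, 5)) = Mul(Rational(1, 4), 2) = Rational(1, 2))
Mul(Add(Function('V')(0), -8), Pow(Add(N, Function('K')(-2)), 2)) = Mul(Add(Rational(1, 2), -8), Pow(Add(4, 0), 2)) = Mul(Rational(-15, 2), Pow(4, 2)) = Mul(Rational(-15, 2), 16) = -120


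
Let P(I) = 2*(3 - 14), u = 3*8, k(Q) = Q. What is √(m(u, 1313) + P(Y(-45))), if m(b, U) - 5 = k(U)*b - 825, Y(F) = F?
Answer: √30670 ≈ 175.13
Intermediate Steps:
u = 24
P(I) = -22 (P(I) = 2*(-11) = -22)
m(b, U) = -820 + U*b (m(b, U) = 5 + (U*b - 825) = 5 + (-825 + U*b) = -820 + U*b)
√(m(u, 1313) + P(Y(-45))) = √((-820 + 1313*24) - 22) = √((-820 + 31512) - 22) = √(30692 - 22) = √30670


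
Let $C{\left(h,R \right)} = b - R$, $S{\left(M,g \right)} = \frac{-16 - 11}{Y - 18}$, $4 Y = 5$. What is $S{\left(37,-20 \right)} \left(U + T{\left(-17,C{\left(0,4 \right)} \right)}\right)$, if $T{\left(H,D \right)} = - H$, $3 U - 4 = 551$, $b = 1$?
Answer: $\frac{21816}{67} \approx 325.61$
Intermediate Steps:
$Y = \frac{5}{4}$ ($Y = \frac{1}{4} \cdot 5 = \frac{5}{4} \approx 1.25$)
$U = 185$ ($U = \frac{4}{3} + \frac{1}{3} \cdot 551 = \frac{4}{3} + \frac{551}{3} = 185$)
$S{\left(M,g \right)} = \frac{108}{67}$ ($S{\left(M,g \right)} = \frac{-16 - 11}{\frac{5}{4} - 18} = - \frac{27}{- \frac{67}{4}} = \left(-27\right) \left(- \frac{4}{67}\right) = \frac{108}{67}$)
$C{\left(h,R \right)} = 1 - R$
$S{\left(37,-20 \right)} \left(U + T{\left(-17,C{\left(0,4 \right)} \right)}\right) = \frac{108 \left(185 - -17\right)}{67} = \frac{108 \left(185 + 17\right)}{67} = \frac{108}{67} \cdot 202 = \frac{21816}{67}$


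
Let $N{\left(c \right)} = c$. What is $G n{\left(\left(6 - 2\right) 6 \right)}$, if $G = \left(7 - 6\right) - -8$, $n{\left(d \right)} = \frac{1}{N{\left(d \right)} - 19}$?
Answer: $\frac{9}{5} \approx 1.8$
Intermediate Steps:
$n{\left(d \right)} = \frac{1}{-19 + d}$ ($n{\left(d \right)} = \frac{1}{d - 19} = \frac{1}{-19 + d}$)
$G = 9$ ($G = 1 + 8 = 9$)
$G n{\left(\left(6 - 2\right) 6 \right)} = \frac{9}{-19 + \left(6 - 2\right) 6} = \frac{9}{-19 + 4 \cdot 6} = \frac{9}{-19 + 24} = \frac{9}{5}$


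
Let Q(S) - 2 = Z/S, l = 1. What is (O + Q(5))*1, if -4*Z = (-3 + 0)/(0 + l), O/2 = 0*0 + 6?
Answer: 283/20 ≈ 14.150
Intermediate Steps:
O = 12 (O = 2*(0*0 + 6) = 2*(0 + 6) = 2*6 = 12)
Z = ¾ (Z = -(-3 + 0)/(4*(0 + 1)) = -(-3)/(4*1) = -(-3)/4 = -¼*(-3) = ¾ ≈ 0.75000)
Q(S) = 2 + 3/(4*S)
(O + Q(5))*1 = (12 + (2 + (¾)/5))*1 = (12 + (2 + (¾)*(⅕)))*1 = (12 + (2 + 3/20))*1 = (12 + 43/20)*1 = (283/20)*1 = 283/20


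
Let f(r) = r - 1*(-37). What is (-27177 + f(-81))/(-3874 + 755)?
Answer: 27221/3119 ≈ 8.7275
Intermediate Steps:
f(r) = 37 + r (f(r) = r + 37 = 37 + r)
(-27177 + f(-81))/(-3874 + 755) = (-27177 + (37 - 81))/(-3874 + 755) = (-27177 - 44)/(-3119) = -27221*(-1/3119) = 27221/3119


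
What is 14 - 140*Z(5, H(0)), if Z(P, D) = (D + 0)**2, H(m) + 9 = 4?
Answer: -3486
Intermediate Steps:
H(m) = -5 (H(m) = -9 + 4 = -5)
Z(P, D) = D**2
14 - 140*Z(5, H(0)) = 14 - 140*(-5)**2 = 14 - 140*25 = 14 - 3500 = -3486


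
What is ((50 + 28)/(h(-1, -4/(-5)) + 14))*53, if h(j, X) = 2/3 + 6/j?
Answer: 477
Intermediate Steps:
h(j, X) = ⅔ + 6/j (h(j, X) = 2*(⅓) + 6/j = ⅔ + 6/j)
((50 + 28)/(h(-1, -4/(-5)) + 14))*53 = ((50 + 28)/((⅔ + 6/(-1)) + 14))*53 = (78/((⅔ + 6*(-1)) + 14))*53 = (78/((⅔ - 6) + 14))*53 = (78/(-16/3 + 14))*53 = (78/(26/3))*53 = (78*(3/26))*53 = 9*53 = 477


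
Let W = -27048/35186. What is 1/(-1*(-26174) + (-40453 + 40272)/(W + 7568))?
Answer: 133130300/3484549287867 ≈ 3.8206e-5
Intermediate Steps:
W = -13524/17593 (W = -27048*1/35186 = -13524/17593 ≈ -0.76871)
1/(-1*(-26174) + (-40453 + 40272)/(W + 7568)) = 1/(-1*(-26174) + (-40453 + 40272)/(-13524/17593 + 7568)) = 1/(26174 - 181/133130300/17593) = 1/(26174 - 181*17593/133130300) = 1/(26174 - 3184333/133130300) = 1/(3484549287867/133130300) = 133130300/3484549287867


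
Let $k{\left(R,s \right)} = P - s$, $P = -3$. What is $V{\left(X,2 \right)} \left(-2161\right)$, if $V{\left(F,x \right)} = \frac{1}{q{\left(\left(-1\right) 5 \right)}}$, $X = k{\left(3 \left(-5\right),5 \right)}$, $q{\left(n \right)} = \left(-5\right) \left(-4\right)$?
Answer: $- \frac{2161}{20} \approx -108.05$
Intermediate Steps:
$k{\left(R,s \right)} = -3 - s$
$q{\left(n \right)} = 20$
$X = -8$ ($X = -3 - 5 = -8$)
$V{\left(F,x \right)} = \frac{1}{20}$
$V{\left(X,2 \right)} \left(-2161\right) = \frac{1}{20} \left(-2161\right) = - \frac{2161}{20}$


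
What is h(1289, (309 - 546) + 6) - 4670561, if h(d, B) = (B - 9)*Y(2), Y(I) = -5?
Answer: -4669361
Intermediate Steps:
h(d, B) = 45 - 5*B (h(d, B) = (B - 9)*(-5) = (-9 + B)*(-5) = 45 - 5*B)
h(1289, (309 - 546) + 6) - 4670561 = (45 - 5*((309 - 546) + 6)) - 4670561 = (45 - 5*(-237 + 6)) - 4670561 = (45 - 5*(-231)) - 4670561 = (45 + 1155) - 4670561 = 1200 - 4670561 = -4669361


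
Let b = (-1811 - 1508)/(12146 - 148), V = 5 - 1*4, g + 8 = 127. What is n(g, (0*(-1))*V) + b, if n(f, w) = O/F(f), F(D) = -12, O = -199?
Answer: 1173887/71988 ≈ 16.307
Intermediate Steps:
g = 119 (g = -8 + 127 = 119)
V = 1 (V = 5 - 4 = 1)
n(f, w) = 199/12 (n(f, w) = -199/(-12) = -199*(-1/12) = 199/12)
b = -3319/11998 ≈ -0.27663
n(g, (0*(-1))*V) + b = 199/12 - 3319/11998 = 1173887/71988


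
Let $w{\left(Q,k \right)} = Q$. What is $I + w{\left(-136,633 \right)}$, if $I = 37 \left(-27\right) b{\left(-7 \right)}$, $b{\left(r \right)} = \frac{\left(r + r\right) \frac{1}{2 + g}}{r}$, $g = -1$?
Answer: $-2134$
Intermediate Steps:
$b{\left(r \right)} = 2$ ($b{\left(r \right)} = \frac{\left(r + r\right) \frac{1}{2 - 1}}{r} = \frac{2 r 1^{-1}}{r} = \frac{2 r 1}{r} = \frac{2 r}{r} = 2$)
$I = -1998$ ($I = 37 \left(-27\right) 2 = \left(-999\right) 2 = -1998$)
$I + w{\left(-136,633 \right)} = -1998 - 136 = -2134$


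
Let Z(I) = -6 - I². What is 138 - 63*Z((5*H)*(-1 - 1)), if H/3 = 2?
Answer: 227316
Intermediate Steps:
H = 6 (H = 3*2 = 6)
138 - 63*Z((5*H)*(-1 - 1)) = 138 - 63*(-6 - ((5*6)*(-1 - 1))²) = 138 - 63*(-6 - (30*(-2))²) = 138 - 63*(-6 - 1*(-60)²) = 138 - 63*(-6 - 1*3600) = 138 - 63*(-6 - 3600) = 138 - 63*(-3606) = 138 + 227178 = 227316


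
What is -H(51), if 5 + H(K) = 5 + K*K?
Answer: -2601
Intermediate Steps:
H(K) = K² (H(K) = -5 + (5 + K*K) = -5 + (5 + K²) = K²)
-H(51) = -1*51² = -1*2601 = -2601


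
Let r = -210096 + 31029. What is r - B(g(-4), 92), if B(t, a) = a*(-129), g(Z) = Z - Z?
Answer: -167199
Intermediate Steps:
g(Z) = 0
B(t, a) = -129*a
r = -179067
r - B(g(-4), 92) = -179067 - (-129)*92 = -179067 - 1*(-11868) = -179067 + 11868 = -167199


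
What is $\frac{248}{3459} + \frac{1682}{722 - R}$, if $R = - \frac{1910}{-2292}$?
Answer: $\frac{35981324}{14967093} \approx 2.404$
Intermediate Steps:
$R = \frac{5}{6}$ ($R = \left(-1910\right) \left(- \frac{1}{2292}\right) = \frac{5}{6} \approx 0.83333$)
$\frac{248}{3459} + \frac{1682}{722 - R} = \frac{248}{3459} + \frac{1682}{722 - \frac{5}{6}} = 248 \cdot \frac{1}{3459} + \frac{1682}{722 - \frac{5}{6}} = \frac{248}{3459} + \frac{1682}{\frac{4327}{6}} = \frac{248}{3459} + 1682 \cdot \frac{6}{4327} = \frac{248}{3459} + \frac{10092}{4327} = \frac{35981324}{14967093}$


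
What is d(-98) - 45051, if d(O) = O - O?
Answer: -45051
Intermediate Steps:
d(O) = 0
d(-98) - 45051 = 0 - 45051 = -45051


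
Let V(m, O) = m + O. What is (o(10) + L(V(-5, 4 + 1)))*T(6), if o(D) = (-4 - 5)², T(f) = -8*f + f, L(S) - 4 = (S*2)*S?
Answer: -3570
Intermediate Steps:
V(m, O) = O + m
L(S) = 4 + 2*S² (L(S) = 4 + (S*2)*S = 4 + (2*S)*S = 4 + 2*S²)
T(f) = -7*f
o(D) = 81 (o(D) = (-9)² = 81)
(o(10) + L(V(-5, 4 + 1)))*T(6) = (81 + (4 + 2*((4 + 1) - 5)²))*(-7*6) = (81 + (4 + 2*(5 - 5)²))*(-42) = (81 + (4 + 2*0²))*(-42) = (81 + (4 + 2*0))*(-42) = (81 + (4 + 0))*(-42) = (81 + 4)*(-42) = 85*(-42) = -3570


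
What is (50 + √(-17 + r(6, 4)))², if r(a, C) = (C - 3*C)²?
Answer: (50 + √47)² ≈ 3232.6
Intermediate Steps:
r(a, C) = 4*C² (r(a, C) = (-2*C)² = 4*C²)
(50 + √(-17 + r(6, 4)))² = (50 + √(-17 + 4*4²))² = (50 + √(-17 + 4*16))² = (50 + √(-17 + 64))² = (50 + √47)²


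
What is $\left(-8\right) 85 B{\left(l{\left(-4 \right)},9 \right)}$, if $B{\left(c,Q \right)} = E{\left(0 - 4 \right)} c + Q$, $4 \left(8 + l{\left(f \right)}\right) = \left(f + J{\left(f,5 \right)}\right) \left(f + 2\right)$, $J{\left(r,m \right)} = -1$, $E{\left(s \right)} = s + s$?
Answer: $-36040$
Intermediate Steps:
$E{\left(s \right)} = 2 s$
$l{\left(f \right)} = -8 + \frac{\left(-1 + f\right) \left(2 + f\right)}{4}$ ($l{\left(f \right)} = -8 + \frac{\left(f - 1\right) \left(f + 2\right)}{4} = -8 + \frac{\left(-1 + f\right) \left(2 + f\right)}{4}$)
$B{\left(c,Q \right)} = Q - 8 c$ ($B{\left(c,Q \right)} = 2 \left(0 - 4\right) c + Q = 2 \left(-4\right) c + Q = - 8 c + Q = Q - 8 c$)
$\left(-8\right) 85 B{\left(l{\left(-4 \right)},9 \right)} = \left(-8\right) 85 \left(9 - 8 \left(- \frac{17}{2} + \frac{1}{4} \left(-4\right) + \frac{\left(-4\right)^{2}}{4}\right)\right) = - 680 \left(9 - 8 \left(- \frac{17}{2} - 1 + \frac{1}{4} \cdot 16\right)\right) = - 680 \left(9 - 8 \left(- \frac{17}{2} - 1 + 4\right)\right) = - 680 \left(9 - -44\right) = - 680 \left(9 + 44\right) = \left(-680\right) 53 = -36040$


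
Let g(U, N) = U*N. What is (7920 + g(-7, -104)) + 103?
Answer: 8751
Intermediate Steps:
g(U, N) = N*U
(7920 + g(-7, -104)) + 103 = (7920 - 104*(-7)) + 103 = (7920 + 728) + 103 = 8648 + 103 = 8751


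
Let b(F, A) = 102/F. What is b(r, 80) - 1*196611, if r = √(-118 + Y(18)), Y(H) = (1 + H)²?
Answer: -196611 + 34*√3/9 ≈ -1.9660e+5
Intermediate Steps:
r = 9*√3 (r = √(-118 + (1 + 18)²) = √(-118 + 19²) = √(-118 + 361) = √243 = 9*√3 ≈ 15.588)
b(r, 80) - 1*196611 = 102/((9*√3)) - 1*196611 = 102*(√3/27) - 196611 = 34*√3/9 - 196611 = -196611 + 34*√3/9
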